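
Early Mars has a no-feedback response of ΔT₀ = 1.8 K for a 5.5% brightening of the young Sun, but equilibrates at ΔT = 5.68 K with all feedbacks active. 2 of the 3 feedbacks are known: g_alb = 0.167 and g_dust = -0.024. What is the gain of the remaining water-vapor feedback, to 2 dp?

0.54

Amplification A = ΔT/ΔT₀ = 5.68/1.8 = 3.156.
Total gain g = 1 − 1/A = 1 − 1/3.156 = 0.6831.
Known gains sum to 0.167 − 0.024 = 0.143.
g_wv = 0.6831 − 0.143 = 0.54.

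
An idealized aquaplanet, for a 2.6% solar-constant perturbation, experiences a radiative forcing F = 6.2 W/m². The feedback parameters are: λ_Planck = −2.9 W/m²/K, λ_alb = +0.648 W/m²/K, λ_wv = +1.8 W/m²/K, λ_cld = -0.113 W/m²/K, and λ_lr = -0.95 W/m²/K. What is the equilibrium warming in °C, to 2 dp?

4.09 °C

Net feedback parameter λ = (−2.9) + (+0.648) + (+1.8) + (-0.113) + (-0.95) = -1.515 W/m²/K.
ΔT = −F/λ = −6.2/(-1.515) = 4.09 °C.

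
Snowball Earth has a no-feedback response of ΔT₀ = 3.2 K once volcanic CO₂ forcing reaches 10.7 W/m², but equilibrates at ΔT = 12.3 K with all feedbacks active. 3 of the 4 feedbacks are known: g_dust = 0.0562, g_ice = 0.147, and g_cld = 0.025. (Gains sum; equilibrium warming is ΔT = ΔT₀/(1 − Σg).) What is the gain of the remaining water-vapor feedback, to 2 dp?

0.51

Amplification A = ΔT/ΔT₀ = 12.3/3.2 = 3.844.
Total gain g = 1 − 1/A = 1 − 1/3.844 = 0.7399.
Known gains sum to 0.0562 + 0.147 + 0.025 = 0.2282.
g_wv = 0.7399 − 0.2282 = 0.51.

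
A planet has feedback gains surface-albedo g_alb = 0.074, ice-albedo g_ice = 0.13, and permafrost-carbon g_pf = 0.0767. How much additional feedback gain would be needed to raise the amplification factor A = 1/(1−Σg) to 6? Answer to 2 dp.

0.55

Current total gain = 0.2807.
Target gain for A = 6: g* = 1 − 1/6 = 0.8333.
Additional gain needed = 0.8333 − 0.2807 = 0.55.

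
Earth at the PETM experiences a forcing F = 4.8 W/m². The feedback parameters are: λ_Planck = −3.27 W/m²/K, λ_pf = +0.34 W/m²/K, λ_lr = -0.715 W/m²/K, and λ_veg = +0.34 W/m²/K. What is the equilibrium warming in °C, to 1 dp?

1.5 °C

Net feedback parameter λ = (−3.27) + (+0.34) + (-0.715) + (+0.34) = -3.305 W/m²/K.
ΔT = −F/λ = −4.8/(-3.305) = 1.5 °C.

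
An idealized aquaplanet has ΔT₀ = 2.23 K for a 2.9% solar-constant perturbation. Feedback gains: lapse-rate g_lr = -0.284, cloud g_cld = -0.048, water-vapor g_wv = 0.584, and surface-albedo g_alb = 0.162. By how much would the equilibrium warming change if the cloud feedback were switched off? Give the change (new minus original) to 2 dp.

0.34 K

Original: g = 0.414, ΔT = 2.23/(1−0.414) = 3.8055 K.
Without cloud: g' = 0.462, ΔT' = 2.23/(1−0.462) = 4.1450 K.
Change = 4.1450 − 3.8055 = 0.34 K.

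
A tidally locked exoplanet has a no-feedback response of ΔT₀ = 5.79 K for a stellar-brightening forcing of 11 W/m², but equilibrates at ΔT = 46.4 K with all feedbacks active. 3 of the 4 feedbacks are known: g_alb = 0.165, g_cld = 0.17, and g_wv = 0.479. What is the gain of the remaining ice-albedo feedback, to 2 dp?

0.06

Amplification A = ΔT/ΔT₀ = 46.4/5.79 = 8.014.
Total gain g = 1 − 1/A = 1 − 1/8.014 = 0.8752.
Known gains sum to 0.165 + 0.17 + 0.479 = 0.814.
g_ice = 0.8752 − 0.814 = 0.06.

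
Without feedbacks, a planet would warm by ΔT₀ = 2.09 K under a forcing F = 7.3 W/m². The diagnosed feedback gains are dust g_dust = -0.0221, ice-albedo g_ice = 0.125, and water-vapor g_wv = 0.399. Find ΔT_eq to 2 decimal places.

Total gain g = -0.0221 + 0.125 + 0.399 = 0.5019.
Amplification A = 1/(1 − 0.5019) = 2.008.
ΔT = 2.09 × 2.008 = 4.20 K.

4.20 K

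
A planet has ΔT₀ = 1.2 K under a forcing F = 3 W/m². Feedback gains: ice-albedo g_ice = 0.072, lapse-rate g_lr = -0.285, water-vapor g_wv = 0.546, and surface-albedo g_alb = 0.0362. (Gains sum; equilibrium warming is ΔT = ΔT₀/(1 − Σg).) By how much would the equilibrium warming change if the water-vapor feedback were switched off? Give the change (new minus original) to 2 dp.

-0.88 K

Original: g = 0.3692, ΔT = 1.2/(1−0.3692) = 1.9023 K.
Without water-vapor: g' = -0.1768, ΔT' = 1.2/(1+0.1768) = 1.0197 K.
Change = 1.0197 − 1.9023 = -0.88 K.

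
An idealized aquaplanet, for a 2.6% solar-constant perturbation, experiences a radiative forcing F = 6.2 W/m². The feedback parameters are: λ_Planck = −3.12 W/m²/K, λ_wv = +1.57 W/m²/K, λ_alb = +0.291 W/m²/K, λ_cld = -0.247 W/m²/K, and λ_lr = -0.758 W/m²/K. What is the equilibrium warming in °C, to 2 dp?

2.74 °C

Net feedback parameter λ = (−3.12) + (+1.57) + (+0.291) + (-0.247) + (-0.758) = -2.264 W/m²/K.
ΔT = −F/λ = −6.2/(-2.264) = 2.74 °C.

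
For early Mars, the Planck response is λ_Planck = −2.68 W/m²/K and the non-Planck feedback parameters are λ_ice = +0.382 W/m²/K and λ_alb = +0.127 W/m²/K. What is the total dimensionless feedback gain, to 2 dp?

Convert to gains: g_ice = 0.382/2.68 = 0.1425; g_alb = 0.127/2.68 = 0.04739.
Total gain g = 0.18989.

0.19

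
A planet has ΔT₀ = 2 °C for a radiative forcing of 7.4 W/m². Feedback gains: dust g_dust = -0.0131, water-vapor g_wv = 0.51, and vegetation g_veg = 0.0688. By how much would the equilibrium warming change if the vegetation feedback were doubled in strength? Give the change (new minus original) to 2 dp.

Original: g = 0.5657, ΔT = 2/(1−0.5657) = 4.6051 °C.
With doubled vegetation: g' = 0.6345, ΔT' = 2/(1−0.6345) = 5.4720 °C.
Change = 5.4720 − 4.6051 = 0.87 °C.

0.87 °C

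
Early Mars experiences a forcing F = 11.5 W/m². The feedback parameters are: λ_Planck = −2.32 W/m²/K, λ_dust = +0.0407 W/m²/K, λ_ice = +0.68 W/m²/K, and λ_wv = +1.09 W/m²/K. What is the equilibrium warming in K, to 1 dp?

Net feedback parameter λ = (−2.32) + (+0.0407) + (+0.68) + (+1.09) = -0.5093 W/m²/K.
ΔT = −F/λ = −11.5/(-0.5093) = 22.6 K.

22.6 K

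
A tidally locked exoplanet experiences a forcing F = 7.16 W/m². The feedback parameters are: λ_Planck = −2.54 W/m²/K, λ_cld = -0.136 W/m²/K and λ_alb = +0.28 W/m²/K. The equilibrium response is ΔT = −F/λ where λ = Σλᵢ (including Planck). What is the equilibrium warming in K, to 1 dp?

Net feedback parameter λ = (−2.54) + (-0.136) + (+0.28) = -2.396 W/m²/K.
ΔT = −F/λ = −7.16/(-2.396) = 3.0 K.

3.0 K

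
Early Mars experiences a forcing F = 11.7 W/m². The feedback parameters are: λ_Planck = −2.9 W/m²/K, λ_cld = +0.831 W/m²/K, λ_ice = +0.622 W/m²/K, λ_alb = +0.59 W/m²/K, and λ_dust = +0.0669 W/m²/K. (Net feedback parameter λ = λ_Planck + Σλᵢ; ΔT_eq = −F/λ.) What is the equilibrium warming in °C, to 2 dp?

Net feedback parameter λ = (−2.9) + (+0.831) + (+0.622) + (+0.59) + (+0.0669) = -0.7901 W/m²/K.
ΔT = −F/λ = −11.7/(-0.7901) = 14.81 °C.

14.81 °C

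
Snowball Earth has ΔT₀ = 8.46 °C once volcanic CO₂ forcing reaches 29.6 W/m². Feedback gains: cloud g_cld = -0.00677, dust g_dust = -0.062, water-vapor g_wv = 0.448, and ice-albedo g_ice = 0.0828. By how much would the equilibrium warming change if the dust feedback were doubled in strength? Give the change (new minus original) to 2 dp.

Original: g = 0.46203, ΔT = 8.46/(1−0.46203) = 15.7258 °C.
With doubled dust: g' = 0.40003, ΔT' = 8.46/(1−0.40003) = 14.1007 °C.
Change = 14.1007 − 15.7258 = -1.63 °C.

-1.63 °C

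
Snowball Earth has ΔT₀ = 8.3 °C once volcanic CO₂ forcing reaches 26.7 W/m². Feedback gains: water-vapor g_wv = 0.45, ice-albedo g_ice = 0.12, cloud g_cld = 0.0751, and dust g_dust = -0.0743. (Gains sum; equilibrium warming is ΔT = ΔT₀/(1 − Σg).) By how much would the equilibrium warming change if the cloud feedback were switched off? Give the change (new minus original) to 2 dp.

Original: g = 0.5708, ΔT = 8.3/(1−0.5708) = 19.3383 °C.
Without cloud: g' = 0.4957, ΔT' = 8.3/(1−0.4957) = 16.4585 °C.
Change = 16.4585 − 19.3383 = -2.88 °C.

-2.88 °C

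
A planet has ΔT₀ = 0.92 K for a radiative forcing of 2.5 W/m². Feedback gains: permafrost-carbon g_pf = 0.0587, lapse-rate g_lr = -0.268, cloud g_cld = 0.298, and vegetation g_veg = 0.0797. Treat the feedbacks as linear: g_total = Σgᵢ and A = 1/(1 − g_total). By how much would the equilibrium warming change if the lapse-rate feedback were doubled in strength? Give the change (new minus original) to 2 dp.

-0.27 K

Original: g = 0.1684, ΔT = 0.92/(1−0.1684) = 1.1063 K.
With doubled lapse-rate: g' = -0.0996, ΔT' = 0.92/(1+0.0996) = 0.8367 K.
Change = 0.8367 − 1.1063 = -0.27 K.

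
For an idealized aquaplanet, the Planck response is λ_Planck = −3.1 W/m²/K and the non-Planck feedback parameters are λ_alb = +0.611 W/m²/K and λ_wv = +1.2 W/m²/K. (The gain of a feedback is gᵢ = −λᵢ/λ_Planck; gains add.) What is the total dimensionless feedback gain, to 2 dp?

Convert to gains: g_alb = 0.611/3.1 = 0.1971; g_wv = 1.2/3.1 = 0.3871.
Total gain g = 0.5842.

0.58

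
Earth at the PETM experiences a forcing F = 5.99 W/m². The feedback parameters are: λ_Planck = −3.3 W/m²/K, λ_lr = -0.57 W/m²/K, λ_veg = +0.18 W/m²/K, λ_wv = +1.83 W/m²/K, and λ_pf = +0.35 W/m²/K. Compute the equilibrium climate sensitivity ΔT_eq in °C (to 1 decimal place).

Net feedback parameter λ = (−3.3) + (-0.57) + (+0.18) + (+1.83) + (+0.35) = -1.51 W/m²/K.
ΔT = −F/λ = −5.99/(-1.51) = 4.0 °C.

4.0 °C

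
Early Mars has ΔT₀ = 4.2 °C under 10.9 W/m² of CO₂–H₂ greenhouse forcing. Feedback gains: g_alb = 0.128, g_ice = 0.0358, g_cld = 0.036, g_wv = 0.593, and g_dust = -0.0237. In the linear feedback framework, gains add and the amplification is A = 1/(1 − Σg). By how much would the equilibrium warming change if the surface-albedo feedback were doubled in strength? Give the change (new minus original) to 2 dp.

22.63 °C

Original: g = 0.7691, ΔT = 4.2/(1−0.7691) = 18.1897 °C.
With doubled surface-albedo: g' = 0.8971, ΔT' = 4.2/(1−0.8971) = 40.8163 °C.
Change = 40.8163 − 18.1897 = 22.63 °C.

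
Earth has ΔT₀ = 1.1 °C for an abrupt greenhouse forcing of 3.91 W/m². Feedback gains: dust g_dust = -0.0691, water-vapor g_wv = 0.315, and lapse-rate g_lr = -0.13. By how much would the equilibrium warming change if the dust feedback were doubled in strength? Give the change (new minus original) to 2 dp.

-0.09 °C

Original: g = 0.1159, ΔT = 1.1/(1−0.1159) = 1.2442 °C.
With doubled dust: g' = 0.0468, ΔT' = 1.1/(1−0.0468) = 1.1540 °C.
Change = 1.1540 − 1.2442 = -0.09 °C.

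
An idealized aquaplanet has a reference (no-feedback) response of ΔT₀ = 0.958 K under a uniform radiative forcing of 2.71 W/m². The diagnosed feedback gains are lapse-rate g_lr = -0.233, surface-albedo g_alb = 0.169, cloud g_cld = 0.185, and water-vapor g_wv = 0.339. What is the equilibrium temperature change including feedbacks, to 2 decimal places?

Total gain g = -0.233 + 0.169 + 0.185 + 0.339 = 0.46.
Amplification A = 1/(1 − 0.46) = 1.852.
ΔT = 0.958 × 1.852 = 1.77 K.

1.77 K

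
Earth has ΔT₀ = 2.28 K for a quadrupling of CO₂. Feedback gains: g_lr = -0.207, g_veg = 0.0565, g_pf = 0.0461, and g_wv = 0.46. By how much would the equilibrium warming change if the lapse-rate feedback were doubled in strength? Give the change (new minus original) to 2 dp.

-0.86 K

Original: g = 0.3556, ΔT = 2.28/(1−0.3556) = 3.5382 K.
With doubled lapse-rate: g' = 0.1486, ΔT' = 2.28/(1−0.1486) = 2.6779 K.
Change = 2.6779 − 3.5382 = -0.86 K.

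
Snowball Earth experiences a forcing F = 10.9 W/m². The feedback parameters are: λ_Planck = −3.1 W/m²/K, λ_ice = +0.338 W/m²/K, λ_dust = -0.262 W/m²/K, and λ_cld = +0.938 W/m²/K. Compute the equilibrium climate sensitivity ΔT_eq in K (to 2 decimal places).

5.23 K

Net feedback parameter λ = (−3.1) + (+0.338) + (-0.262) + (+0.938) = -2.086 W/m²/K.
ΔT = −F/λ = −10.9/(-2.086) = 5.23 K.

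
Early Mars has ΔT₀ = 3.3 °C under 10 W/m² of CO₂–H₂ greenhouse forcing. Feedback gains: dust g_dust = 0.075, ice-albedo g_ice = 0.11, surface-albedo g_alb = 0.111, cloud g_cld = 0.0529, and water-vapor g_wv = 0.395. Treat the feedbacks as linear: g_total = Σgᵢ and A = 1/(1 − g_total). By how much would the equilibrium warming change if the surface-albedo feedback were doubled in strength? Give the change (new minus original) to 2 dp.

Original: g = 0.7439, ΔT = 3.3/(1−0.7439) = 12.8856 °C.
With doubled surface-albedo: g' = 0.8549, ΔT' = 3.3/(1−0.8549) = 22.7429 °C.
Change = 22.7429 − 12.8856 = 9.86 °C.

9.86 °C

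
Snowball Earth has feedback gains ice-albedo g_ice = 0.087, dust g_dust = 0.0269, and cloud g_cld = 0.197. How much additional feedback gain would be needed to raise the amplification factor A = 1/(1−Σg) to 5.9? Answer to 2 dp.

Current total gain = 0.3109.
Target gain for A = 5.9: g* = 1 − 1/5.9 = 0.8305.
Additional gain needed = 0.8305 − 0.3109 = 0.52.

0.52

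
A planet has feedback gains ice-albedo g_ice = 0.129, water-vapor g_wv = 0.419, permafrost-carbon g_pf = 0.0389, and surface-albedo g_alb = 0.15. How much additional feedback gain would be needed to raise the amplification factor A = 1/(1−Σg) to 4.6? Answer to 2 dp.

0.05

Current total gain = 0.7369.
Target gain for A = 4.6: g* = 1 − 1/4.6 = 0.7826.
Additional gain needed = 0.7826 − 0.7369 = 0.05.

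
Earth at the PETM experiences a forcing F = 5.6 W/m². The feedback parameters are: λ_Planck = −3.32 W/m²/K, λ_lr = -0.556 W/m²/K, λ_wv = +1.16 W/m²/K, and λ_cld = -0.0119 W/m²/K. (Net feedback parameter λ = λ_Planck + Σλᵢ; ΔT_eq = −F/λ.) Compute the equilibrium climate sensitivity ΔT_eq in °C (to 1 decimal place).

Net feedback parameter λ = (−3.32) + (-0.556) + (+1.16) + (-0.0119) = -2.7279 W/m²/K.
ΔT = −F/λ = −5.6/(-2.7279) = 2.1 °C.

2.1 °C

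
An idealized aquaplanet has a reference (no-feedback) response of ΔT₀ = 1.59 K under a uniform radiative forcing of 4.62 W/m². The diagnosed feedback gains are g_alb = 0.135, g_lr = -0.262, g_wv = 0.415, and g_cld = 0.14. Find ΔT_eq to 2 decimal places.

2.78 K

Total gain g = 0.135 − 0.262 + 0.415 + 0.14 = 0.428.
Amplification A = 1/(1 − 0.428) = 1.748.
ΔT = 1.59 × 1.748 = 2.78 K.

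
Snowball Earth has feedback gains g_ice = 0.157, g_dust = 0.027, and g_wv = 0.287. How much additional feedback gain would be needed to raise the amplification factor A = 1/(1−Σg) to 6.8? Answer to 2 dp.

Current total gain = 0.471.
Target gain for A = 6.8: g* = 1 − 1/6.8 = 0.8529.
Additional gain needed = 0.8529 − 0.471 = 0.38.

0.38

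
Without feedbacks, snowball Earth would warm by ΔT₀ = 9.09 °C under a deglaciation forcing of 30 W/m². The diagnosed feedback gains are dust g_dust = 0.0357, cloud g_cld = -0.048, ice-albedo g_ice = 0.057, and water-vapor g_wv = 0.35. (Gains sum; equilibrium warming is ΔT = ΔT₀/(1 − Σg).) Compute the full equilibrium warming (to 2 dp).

15.02 °C

Total gain g = 0.0357 − 0.048 + 0.057 + 0.35 = 0.3947.
Amplification A = 1/(1 − 0.3947) = 1.652.
ΔT = 9.09 × 1.652 = 15.02 °C.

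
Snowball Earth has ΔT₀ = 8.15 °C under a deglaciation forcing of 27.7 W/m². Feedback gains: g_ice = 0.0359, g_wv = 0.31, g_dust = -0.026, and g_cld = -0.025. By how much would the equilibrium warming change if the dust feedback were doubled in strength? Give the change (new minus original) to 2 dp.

Original: g = 0.2949, ΔT = 8.15/(1−0.2949) = 11.5586 °C.
With doubled dust: g' = 0.2689, ΔT' = 8.15/(1−0.2689) = 11.1476 °C.
Change = 11.1476 − 11.5586 = -0.41 °C.

-0.41 °C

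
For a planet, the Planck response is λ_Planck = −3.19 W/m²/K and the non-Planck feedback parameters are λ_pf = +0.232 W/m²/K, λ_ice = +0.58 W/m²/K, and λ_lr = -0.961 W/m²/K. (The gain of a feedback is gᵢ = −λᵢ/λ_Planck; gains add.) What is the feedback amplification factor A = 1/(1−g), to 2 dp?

0.96

Convert to gains: g_pf = 0.232/3.19 = 0.07273; g_ice = 0.58/3.19 = 0.1818; g_lr = -0.961/3.19 = -0.3013.
Total gain g = -0.04677.
A = 1/(1 + 0.04677) = 0.96.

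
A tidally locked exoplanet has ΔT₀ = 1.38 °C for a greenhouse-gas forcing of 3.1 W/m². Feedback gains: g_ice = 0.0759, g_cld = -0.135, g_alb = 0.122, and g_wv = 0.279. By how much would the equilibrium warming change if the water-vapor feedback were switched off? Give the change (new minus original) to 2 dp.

Original: g = 0.3419, ΔT = 1.38/(1−0.3419) = 2.0969 °C.
Without water-vapor: g' = 0.0629, ΔT' = 1.38/(1−0.0629) = 1.4726 °C.
Change = 1.4726 − 2.0969 = -0.62 °C.

-0.62 °C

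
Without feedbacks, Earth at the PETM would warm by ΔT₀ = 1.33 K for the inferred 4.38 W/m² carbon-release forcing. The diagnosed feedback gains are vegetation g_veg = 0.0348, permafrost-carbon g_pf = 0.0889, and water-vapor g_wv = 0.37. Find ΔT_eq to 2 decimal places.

2.63 K

Total gain g = 0.0348 + 0.0889 + 0.37 = 0.4937.
Amplification A = 1/(1 − 0.4937) = 1.975.
ΔT = 1.33 × 1.975 = 2.63 K.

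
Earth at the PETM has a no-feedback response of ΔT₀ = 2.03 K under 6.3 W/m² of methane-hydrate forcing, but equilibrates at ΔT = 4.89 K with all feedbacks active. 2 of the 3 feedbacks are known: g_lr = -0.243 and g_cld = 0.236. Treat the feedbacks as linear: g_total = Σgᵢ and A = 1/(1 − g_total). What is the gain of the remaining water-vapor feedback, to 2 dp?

Amplification A = ΔT/ΔT₀ = 4.89/2.03 = 2.409.
Total gain g = 1 − 1/A = 1 − 1/2.409 = 0.5849.
Known gains sum to -0.243 + 0.236 = -0.007.
g_wv = 0.5849 + 0.007 = 0.59.

0.59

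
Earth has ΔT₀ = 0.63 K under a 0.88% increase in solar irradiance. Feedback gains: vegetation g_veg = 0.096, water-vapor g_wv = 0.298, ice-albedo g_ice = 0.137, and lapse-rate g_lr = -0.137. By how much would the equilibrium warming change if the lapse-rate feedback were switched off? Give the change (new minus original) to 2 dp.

0.30 K

Original: g = 0.394, ΔT = 0.63/(1−0.394) = 1.0396 K.
Without lapse-rate: g' = 0.531, ΔT' = 0.63/(1−0.531) = 1.3433 K.
Change = 1.3433 − 1.0396 = 0.30 K.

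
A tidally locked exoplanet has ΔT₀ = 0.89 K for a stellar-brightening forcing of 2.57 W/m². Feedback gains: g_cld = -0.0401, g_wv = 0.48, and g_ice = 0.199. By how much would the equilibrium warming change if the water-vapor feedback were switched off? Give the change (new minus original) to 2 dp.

-1.41 K

Original: g = 0.6389, ΔT = 0.89/(1−0.6389) = 2.4647 K.
Without water-vapor: g' = 0.1589, ΔT' = 0.89/(1−0.1589) = 1.0581 K.
Change = 1.0581 − 2.4647 = -1.41 K.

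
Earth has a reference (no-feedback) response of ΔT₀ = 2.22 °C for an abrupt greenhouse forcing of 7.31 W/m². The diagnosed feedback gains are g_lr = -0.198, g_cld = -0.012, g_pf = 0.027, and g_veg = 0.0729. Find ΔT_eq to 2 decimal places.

Total gain g = -0.198 − 0.012 + 0.027 + 0.0729 = -0.1101.
Amplification A = 1/(1 + 0.1101) = 0.9008.
ΔT = 2.22 × 0.9008 = 2.00 °C.

2.00 °C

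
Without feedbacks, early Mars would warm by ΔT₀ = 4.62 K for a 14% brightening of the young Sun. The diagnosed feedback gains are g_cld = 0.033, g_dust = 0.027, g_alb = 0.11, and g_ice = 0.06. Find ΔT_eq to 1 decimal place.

6.0 K

Total gain g = 0.033 + 0.027 + 0.11 + 0.06 = 0.23.
Amplification A = 1/(1 − 0.23) = 1.299.
ΔT = 4.62 × 1.299 = 6.0 K.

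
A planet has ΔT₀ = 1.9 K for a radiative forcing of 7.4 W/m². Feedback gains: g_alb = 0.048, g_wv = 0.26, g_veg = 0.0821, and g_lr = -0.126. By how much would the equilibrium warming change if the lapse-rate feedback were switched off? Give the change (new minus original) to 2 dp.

Original: g = 0.2641, ΔT = 1.9/(1−0.2641) = 2.5819 K.
Without lapse-rate: g' = 0.3901, ΔT' = 1.9/(1−0.3901) = 3.1153 K.
Change = 3.1153 − 2.5819 = 0.53 K.

0.53 K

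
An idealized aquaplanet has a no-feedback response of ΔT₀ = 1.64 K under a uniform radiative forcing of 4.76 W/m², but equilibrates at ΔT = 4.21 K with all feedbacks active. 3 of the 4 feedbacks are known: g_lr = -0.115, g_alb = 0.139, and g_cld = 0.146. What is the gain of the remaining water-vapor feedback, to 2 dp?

0.44

Amplification A = ΔT/ΔT₀ = 4.21/1.64 = 2.567.
Total gain g = 1 − 1/A = 1 − 1/2.567 = 0.6104.
Known gains sum to -0.115 + 0.139 + 0.146 = 0.17.
g_wv = 0.6104 − 0.17 = 0.44.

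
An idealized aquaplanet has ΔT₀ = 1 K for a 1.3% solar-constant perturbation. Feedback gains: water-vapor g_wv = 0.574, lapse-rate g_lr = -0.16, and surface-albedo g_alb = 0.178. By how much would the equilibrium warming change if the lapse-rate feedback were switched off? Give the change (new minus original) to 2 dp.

Original: g = 0.592, ΔT = 1/(1−0.592) = 2.4510 K.
Without lapse-rate: g' = 0.752, ΔT' = 1/(1−0.752) = 4.0323 K.
Change = 4.0323 − 2.4510 = 1.58 K.

1.58 K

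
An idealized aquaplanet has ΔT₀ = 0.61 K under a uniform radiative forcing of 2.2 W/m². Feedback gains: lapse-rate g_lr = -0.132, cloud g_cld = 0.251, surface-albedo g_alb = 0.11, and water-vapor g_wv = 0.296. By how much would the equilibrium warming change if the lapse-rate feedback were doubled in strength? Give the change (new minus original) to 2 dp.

Original: g = 0.525, ΔT = 0.61/(1−0.525) = 1.2842 K.
With doubled lapse-rate: g' = 0.393, ΔT' = 0.61/(1−0.393) = 1.0049 K.
Change = 1.0049 − 1.2842 = -0.28 K.

-0.28 K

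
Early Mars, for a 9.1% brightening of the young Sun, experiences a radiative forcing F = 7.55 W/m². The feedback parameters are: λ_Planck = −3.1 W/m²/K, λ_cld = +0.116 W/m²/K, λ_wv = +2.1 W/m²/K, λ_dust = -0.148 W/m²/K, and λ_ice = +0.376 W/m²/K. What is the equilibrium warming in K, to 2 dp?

11.51 K

Net feedback parameter λ = (−3.1) + (+0.116) + (+2.1) + (-0.148) + (+0.376) = -0.656 W/m²/K.
ΔT = −F/λ = −7.55/(-0.656) = 11.51 K.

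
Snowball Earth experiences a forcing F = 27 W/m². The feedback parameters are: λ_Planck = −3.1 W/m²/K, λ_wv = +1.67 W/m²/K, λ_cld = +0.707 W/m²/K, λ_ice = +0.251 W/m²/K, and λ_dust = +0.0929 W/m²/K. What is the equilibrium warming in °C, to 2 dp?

71.22 °C

Net feedback parameter λ = (−3.1) + (+1.67) + (+0.707) + (+0.251) + (+0.0929) = -0.3791 W/m²/K.
ΔT = −F/λ = −27/(-0.3791) = 71.22 °C.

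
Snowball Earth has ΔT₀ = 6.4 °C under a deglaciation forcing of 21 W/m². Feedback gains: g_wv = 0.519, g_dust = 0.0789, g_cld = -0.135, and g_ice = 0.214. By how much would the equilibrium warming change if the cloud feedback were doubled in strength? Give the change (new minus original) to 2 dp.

-5.84 °C

Original: g = 0.6769, ΔT = 6.4/(1−0.6769) = 19.8081 °C.
With doubled cloud: g' = 0.5419, ΔT' = 6.4/(1−0.5419) = 13.9707 °C.
Change = 13.9707 − 19.8081 = -5.84 °C.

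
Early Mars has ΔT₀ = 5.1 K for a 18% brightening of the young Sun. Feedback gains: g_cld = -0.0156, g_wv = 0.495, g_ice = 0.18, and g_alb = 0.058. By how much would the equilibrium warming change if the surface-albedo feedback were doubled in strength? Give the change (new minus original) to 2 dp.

Original: g = 0.7174, ΔT = 5.1/(1−0.7174) = 18.0467 K.
With doubled surface-albedo: g' = 0.7754, ΔT' = 5.1/(1−0.7754) = 22.7070 K.
Change = 22.7070 − 18.0467 = 4.66 K.

4.66 K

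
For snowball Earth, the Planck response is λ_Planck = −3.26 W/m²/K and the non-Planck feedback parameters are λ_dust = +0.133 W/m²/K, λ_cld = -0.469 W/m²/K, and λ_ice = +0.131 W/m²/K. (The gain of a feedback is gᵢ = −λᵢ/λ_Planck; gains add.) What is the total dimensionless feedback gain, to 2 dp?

Convert to gains: g_dust = 0.133/3.26 = 0.0408; g_cld = -0.469/3.26 = -0.1439; g_ice = 0.131/3.26 = 0.04018.
Total gain g = -0.06292.

-0.06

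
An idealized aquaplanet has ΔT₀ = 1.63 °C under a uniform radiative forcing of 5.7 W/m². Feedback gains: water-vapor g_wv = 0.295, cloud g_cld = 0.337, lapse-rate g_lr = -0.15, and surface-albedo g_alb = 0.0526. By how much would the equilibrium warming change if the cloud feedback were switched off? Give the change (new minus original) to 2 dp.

Original: g = 0.5346, ΔT = 1.63/(1−0.5346) = 3.5024 °C.
Without cloud: g' = 0.1976, ΔT' = 1.63/(1−0.1976) = 2.0314 °C.
Change = 2.0314 − 3.5024 = -1.47 °C.

-1.47 °C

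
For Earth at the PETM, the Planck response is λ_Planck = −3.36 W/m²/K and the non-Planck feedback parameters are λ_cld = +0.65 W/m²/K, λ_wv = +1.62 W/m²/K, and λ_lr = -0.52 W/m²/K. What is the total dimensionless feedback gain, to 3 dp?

Convert to gains: g_cld = 0.65/3.36 = 0.1935; g_wv = 1.62/3.36 = 0.4821; g_lr = -0.52/3.36 = -0.1548.
Total gain g = 0.5208.

0.521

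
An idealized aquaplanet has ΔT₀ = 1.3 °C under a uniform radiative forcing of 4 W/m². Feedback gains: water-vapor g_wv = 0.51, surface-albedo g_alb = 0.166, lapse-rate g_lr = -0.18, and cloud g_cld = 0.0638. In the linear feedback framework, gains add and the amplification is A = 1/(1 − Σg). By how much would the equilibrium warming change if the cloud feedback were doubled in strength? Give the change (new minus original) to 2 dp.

Original: g = 0.5598, ΔT = 1.3/(1−0.5598) = 2.9532 °C.
With doubled cloud: g' = 0.6236, ΔT' = 1.3/(1−0.6236) = 3.4538 °C.
Change = 3.4538 − 2.9532 = 0.50 °C.

0.50 °C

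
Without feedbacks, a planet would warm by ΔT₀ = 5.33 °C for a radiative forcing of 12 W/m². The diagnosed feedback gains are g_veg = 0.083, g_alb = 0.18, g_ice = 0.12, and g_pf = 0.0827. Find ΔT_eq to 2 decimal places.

Total gain g = 0.083 + 0.18 + 0.12 + 0.0827 = 0.4657.
Amplification A = 1/(1 − 0.4657) = 1.872.
ΔT = 5.33 × 1.872 = 9.98 °C.

9.98 °C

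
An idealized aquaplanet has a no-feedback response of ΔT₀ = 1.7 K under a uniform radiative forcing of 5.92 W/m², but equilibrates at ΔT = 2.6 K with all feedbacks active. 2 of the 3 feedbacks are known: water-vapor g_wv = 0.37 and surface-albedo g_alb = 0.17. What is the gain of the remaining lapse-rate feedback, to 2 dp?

-0.19

Amplification A = ΔT/ΔT₀ = 2.6/1.7 = 1.529.
Total gain g = 1 − 1/A = 1 − 1/1.529 = 0.346.
Known gains sum to 0.37 + 0.17 = 0.54.
g_lr = 0.346 − 0.54 = -0.19.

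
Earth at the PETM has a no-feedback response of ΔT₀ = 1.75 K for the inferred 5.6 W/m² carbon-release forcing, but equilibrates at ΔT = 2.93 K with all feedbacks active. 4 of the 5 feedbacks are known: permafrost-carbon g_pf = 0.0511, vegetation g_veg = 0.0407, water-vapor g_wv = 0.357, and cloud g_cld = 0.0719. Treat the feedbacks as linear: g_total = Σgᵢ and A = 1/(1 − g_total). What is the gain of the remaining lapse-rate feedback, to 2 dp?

-0.12

Amplification A = ΔT/ΔT₀ = 2.93/1.75 = 1.674.
Total gain g = 1 − 1/A = 1 − 1/1.674 = 0.4026.
Known gains sum to 0.0511 + 0.0407 + 0.357 + 0.0719 = 0.5207.
g_lr = 0.4026 − 0.5207 = -0.12.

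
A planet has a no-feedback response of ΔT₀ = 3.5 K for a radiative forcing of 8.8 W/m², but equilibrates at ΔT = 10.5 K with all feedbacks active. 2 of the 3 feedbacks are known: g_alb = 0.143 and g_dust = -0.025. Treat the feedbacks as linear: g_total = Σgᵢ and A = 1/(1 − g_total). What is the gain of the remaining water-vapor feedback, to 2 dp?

0.55

Amplification A = ΔT/ΔT₀ = 10.5/3.5 = 3.
Total gain g = 1 − 1/A = 1 − 1/3 = 0.6667.
Known gains sum to 0.143 − 0.025 = 0.118.
g_wv = 0.6667 − 0.118 = 0.55.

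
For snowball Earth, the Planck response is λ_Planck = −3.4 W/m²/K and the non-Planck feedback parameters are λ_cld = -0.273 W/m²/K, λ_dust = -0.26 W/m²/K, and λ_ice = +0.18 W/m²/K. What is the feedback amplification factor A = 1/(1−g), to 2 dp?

0.91

Convert to gains: g_cld = -0.273/3.4 = -0.08029; g_dust = -0.26/3.4 = -0.07647; g_ice = 0.18/3.4 = 0.05294.
Total gain g = -0.10382.
A = 1/(1 + 0.10382) = 0.91.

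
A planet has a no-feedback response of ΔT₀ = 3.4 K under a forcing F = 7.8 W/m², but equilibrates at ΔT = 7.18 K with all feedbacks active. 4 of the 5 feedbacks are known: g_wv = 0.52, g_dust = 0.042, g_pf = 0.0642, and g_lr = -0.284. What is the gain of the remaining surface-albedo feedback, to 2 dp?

0.18

Amplification A = ΔT/ΔT₀ = 7.18/3.4 = 2.112.
Total gain g = 1 − 1/A = 1 − 1/2.112 = 0.5265.
Known gains sum to 0.52 + 0.042 + 0.0642 − 0.284 = 0.3422.
g_alb = 0.5265 − 0.3422 = 0.18.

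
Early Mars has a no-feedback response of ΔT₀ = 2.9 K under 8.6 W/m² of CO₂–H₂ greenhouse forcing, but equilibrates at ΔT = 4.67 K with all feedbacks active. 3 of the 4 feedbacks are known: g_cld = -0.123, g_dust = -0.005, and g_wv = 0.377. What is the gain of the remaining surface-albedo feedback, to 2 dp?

Amplification A = ΔT/ΔT₀ = 4.67/2.9 = 1.61.
Total gain g = 1 − 1/A = 1 − 1/1.61 = 0.3789.
Known gains sum to -0.123 − 0.005 + 0.377 = 0.249.
g_alb = 0.3789 − 0.249 = 0.13.

0.13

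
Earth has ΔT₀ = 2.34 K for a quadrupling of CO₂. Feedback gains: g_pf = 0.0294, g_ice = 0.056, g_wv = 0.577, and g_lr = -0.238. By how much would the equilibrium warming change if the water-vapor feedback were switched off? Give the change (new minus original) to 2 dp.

Original: g = 0.4244, ΔT = 2.34/(1−0.4244) = 4.0653 K.
Without water-vapor: g' = -0.1526, ΔT' = 2.34/(1+0.1526) = 2.0302 K.
Change = 2.0302 − 4.0653 = -2.04 K.

-2.04 K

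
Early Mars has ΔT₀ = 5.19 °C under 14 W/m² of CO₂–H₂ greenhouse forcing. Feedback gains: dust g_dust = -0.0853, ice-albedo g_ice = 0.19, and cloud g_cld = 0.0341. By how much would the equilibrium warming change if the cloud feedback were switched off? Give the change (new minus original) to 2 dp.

-0.23 °C

Original: g = 0.1388, ΔT = 5.19/(1−0.1388) = 6.0265 °C.
Without cloud: g' = 0.1047, ΔT' = 5.19/(1−0.1047) = 5.7969 °C.
Change = 5.7969 − 6.0265 = -0.23 °C.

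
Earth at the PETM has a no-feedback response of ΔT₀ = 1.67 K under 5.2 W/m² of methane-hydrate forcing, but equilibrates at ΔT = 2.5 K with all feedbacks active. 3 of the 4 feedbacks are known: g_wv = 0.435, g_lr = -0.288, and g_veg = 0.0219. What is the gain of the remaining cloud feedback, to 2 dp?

0.16

Amplification A = ΔT/ΔT₀ = 2.5/1.67 = 1.497.
Total gain g = 1 − 1/A = 1 − 1/1.497 = 0.332.
Known gains sum to 0.435 − 0.288 + 0.0219 = 0.1689.
g_cld = 0.332 − 0.1689 = 0.16.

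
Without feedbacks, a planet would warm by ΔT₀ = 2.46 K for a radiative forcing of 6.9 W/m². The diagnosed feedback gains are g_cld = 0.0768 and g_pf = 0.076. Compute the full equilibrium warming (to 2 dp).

2.90 K

Total gain g = 0.0768 + 0.076 = 0.1528.
Amplification A = 1/(1 − 0.1528) = 1.18.
ΔT = 2.46 × 1.18 = 2.90 K.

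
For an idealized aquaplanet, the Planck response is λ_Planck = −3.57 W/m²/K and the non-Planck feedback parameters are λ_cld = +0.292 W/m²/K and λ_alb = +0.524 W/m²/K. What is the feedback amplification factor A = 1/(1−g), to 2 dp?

Convert to gains: g_cld = 0.292/3.57 = 0.08179; g_alb = 0.524/3.57 = 0.1468.
Total gain g = 0.22859.
A = 1/(1 − 0.22859) = 1.30.

1.30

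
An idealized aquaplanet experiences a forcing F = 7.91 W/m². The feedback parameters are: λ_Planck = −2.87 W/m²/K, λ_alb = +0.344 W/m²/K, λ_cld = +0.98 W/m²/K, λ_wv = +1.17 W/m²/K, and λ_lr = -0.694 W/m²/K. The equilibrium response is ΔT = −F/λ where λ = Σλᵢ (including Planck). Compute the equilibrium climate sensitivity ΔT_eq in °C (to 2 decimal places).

Net feedback parameter λ = (−2.87) + (+0.344) + (+0.98) + (+1.17) + (-0.694) = -1.07 W/m²/K.
ΔT = −F/λ = −7.91/(-1.07) = 7.39 °C.

7.39 °C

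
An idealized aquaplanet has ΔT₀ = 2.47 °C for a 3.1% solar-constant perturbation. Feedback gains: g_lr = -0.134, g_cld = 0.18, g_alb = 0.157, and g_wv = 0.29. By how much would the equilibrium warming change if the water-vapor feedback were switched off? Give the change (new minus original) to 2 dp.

Original: g = 0.493, ΔT = 2.47/(1−0.493) = 4.8718 °C.
Without water-vapor: g' = 0.203, ΔT' = 2.47/(1−0.203) = 3.0991 °C.
Change = 3.0991 − 4.8718 = -1.77 °C.

-1.77 °C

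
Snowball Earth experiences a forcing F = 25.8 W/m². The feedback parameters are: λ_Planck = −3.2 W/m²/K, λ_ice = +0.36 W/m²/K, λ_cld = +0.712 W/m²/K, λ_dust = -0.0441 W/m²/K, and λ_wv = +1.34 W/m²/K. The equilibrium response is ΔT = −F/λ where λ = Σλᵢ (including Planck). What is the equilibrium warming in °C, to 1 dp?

31.0 °C

Net feedback parameter λ = (−3.2) + (+0.36) + (+0.712) + (-0.0441) + (+1.34) = -0.8321 W/m²/K.
ΔT = −F/λ = −25.8/(-0.8321) = 31.0 °C.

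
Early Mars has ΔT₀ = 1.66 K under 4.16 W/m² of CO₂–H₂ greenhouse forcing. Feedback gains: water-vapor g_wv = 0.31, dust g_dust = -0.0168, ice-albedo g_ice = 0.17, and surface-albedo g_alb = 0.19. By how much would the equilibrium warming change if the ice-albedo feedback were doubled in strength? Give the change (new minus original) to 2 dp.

4.60 K

Original: g = 0.6532, ΔT = 1.66/(1−0.6532) = 4.7866 K.
With doubled ice-albedo: g' = 0.8232, ΔT' = 1.66/(1−0.8232) = 9.3891 K.
Change = 9.3891 − 4.7866 = 4.60 K.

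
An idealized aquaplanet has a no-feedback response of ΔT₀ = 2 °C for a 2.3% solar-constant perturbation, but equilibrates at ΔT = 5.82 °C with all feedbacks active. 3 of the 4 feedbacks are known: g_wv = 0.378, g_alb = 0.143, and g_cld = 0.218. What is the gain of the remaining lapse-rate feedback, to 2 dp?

Amplification A = ΔT/ΔT₀ = 5.82/2 = 2.91.
Total gain g = 1 − 1/A = 1 − 1/2.91 = 0.6564.
Known gains sum to 0.378 + 0.143 + 0.218 = 0.739.
g_lr = 0.6564 − 0.739 = -0.08.

-0.08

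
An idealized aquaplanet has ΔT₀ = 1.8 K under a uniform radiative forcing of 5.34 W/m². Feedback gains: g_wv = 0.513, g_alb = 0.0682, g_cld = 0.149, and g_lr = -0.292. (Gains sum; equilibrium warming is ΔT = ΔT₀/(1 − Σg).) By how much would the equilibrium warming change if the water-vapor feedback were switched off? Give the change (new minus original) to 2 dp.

-1.53 K

Original: g = 0.4382, ΔT = 1.8/(1−0.4382) = 3.2040 K.
Without water-vapor: g' = -0.0748, ΔT' = 1.8/(1+0.0748) = 1.6747 K.
Change = 1.6747 − 3.2040 = -1.53 K.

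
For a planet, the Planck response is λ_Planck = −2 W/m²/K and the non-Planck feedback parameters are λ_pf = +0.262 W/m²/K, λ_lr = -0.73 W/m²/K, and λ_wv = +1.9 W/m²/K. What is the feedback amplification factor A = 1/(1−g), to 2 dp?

Convert to gains: g_pf = 0.262/2 = 0.131; g_lr = -0.73/2 = -0.365; g_wv = 1.9/2 = 0.95.
Total gain g = 0.716.
A = 1/(1 − 0.716) = 3.52.

3.52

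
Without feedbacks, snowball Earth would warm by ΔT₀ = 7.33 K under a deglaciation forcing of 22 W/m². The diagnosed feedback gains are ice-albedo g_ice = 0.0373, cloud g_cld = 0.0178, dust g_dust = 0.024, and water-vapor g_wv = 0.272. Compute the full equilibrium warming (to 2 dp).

Total gain g = 0.0373 + 0.0178 + 0.024 + 0.272 = 0.3511.
Amplification A = 1/(1 − 0.3511) = 1.541.
ΔT = 7.33 × 1.541 = 11.30 K.

11.30 K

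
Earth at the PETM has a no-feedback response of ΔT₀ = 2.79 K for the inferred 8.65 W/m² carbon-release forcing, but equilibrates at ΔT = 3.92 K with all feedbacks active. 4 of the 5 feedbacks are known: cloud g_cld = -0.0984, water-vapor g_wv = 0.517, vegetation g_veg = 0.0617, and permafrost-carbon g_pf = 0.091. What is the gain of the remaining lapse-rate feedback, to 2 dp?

Amplification A = ΔT/ΔT₀ = 3.92/2.79 = 1.405.
Total gain g = 1 − 1/A = 1 − 1/1.405 = 0.2883.
Known gains sum to -0.0984 + 0.517 + 0.0617 + 0.091 = 0.5713.
g_lr = 0.2883 − 0.5713 = -0.28.

-0.28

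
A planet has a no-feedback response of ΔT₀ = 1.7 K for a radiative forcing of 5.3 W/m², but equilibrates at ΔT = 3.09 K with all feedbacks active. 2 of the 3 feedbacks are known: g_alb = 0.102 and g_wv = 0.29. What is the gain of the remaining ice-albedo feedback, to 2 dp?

Amplification A = ΔT/ΔT₀ = 3.09/1.7 = 1.818.
Total gain g = 1 − 1/A = 1 − 1/1.818 = 0.4499.
Known gains sum to 0.102 + 0.29 = 0.392.
g_ice = 0.4499 − 0.392 = 0.06.

0.06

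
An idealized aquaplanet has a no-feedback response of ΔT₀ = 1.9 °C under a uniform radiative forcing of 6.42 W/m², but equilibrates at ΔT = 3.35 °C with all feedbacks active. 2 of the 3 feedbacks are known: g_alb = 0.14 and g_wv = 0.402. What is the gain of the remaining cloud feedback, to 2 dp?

-0.11

Amplification A = ΔT/ΔT₀ = 3.35/1.9 = 1.763.
Total gain g = 1 − 1/A = 1 − 1/1.763 = 0.4328.
Known gains sum to 0.14 + 0.402 = 0.542.
g_cld = 0.4328 − 0.542 = -0.11.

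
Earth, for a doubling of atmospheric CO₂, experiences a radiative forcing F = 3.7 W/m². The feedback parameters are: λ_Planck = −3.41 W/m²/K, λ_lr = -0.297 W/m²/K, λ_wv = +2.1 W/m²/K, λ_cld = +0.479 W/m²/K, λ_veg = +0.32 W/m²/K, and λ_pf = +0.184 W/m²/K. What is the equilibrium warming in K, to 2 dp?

Net feedback parameter λ = (−3.41) + (-0.297) + (+2.1) + (+0.479) + (+0.32) + (+0.184) = -0.624 W/m²/K.
ΔT = −F/λ = −3.7/(-0.624) = 5.93 K.

5.93 K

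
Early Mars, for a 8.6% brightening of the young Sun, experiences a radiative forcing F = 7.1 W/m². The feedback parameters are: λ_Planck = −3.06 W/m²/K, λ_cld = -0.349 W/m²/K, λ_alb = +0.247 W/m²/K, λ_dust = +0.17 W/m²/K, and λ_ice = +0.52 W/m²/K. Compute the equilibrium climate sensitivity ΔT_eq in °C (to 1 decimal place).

2.9 °C

Net feedback parameter λ = (−3.06) + (-0.349) + (+0.247) + (+0.17) + (+0.52) = -2.472 W/m²/K.
ΔT = −F/λ = −7.1/(-2.472) = 2.9 °C.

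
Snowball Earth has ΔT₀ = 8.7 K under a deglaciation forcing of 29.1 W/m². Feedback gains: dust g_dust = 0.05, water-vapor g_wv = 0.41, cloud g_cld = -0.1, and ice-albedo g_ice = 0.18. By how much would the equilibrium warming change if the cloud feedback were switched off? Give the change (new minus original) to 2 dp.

5.25 K

Original: g = 0.54, ΔT = 8.7/(1−0.54) = 18.9130 K.
Without cloud: g' = 0.64, ΔT' = 8.7/(1−0.64) = 24.1667 K.
Change = 24.1667 − 18.9130 = 5.25 K.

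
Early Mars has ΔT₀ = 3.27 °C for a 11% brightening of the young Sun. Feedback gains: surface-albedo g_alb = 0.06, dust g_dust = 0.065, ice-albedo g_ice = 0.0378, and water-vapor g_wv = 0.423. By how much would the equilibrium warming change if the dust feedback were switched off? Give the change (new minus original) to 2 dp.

-1.07 °C

Original: g = 0.5858, ΔT = 3.27/(1−0.5858) = 7.8947 °C.
Without dust: g' = 0.5208, ΔT' = 3.27/(1−0.5208) = 6.8239 °C.
Change = 6.8239 − 7.8947 = -1.07 °C.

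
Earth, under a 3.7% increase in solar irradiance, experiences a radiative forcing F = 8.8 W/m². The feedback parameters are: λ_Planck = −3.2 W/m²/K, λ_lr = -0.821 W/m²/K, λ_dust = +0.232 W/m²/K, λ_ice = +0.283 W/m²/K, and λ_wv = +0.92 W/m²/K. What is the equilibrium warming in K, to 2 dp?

3.40 K

Net feedback parameter λ = (−3.2) + (-0.821) + (+0.232) + (+0.283) + (+0.92) = -2.586 W/m²/K.
ΔT = −F/λ = −8.8/(-2.586) = 3.40 K.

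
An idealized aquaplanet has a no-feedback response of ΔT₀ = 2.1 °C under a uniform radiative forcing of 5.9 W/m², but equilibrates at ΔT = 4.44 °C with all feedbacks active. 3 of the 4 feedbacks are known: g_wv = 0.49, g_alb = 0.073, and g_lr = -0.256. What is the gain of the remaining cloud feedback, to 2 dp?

Amplification A = ΔT/ΔT₀ = 4.44/2.1 = 2.114.
Total gain g = 1 − 1/A = 1 − 1/2.114 = 0.527.
Known gains sum to 0.49 + 0.073 − 0.256 = 0.307.
g_cld = 0.527 − 0.307 = 0.22.

0.22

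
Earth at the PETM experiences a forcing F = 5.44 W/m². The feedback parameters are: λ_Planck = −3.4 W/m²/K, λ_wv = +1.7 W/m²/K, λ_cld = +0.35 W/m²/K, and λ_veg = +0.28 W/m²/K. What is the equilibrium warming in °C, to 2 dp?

Net feedback parameter λ = (−3.4) + (+1.7) + (+0.35) + (+0.28) = -1.07 W/m²/K.
ΔT = −F/λ = −5.44/(-1.07) = 5.08 °C.

5.08 °C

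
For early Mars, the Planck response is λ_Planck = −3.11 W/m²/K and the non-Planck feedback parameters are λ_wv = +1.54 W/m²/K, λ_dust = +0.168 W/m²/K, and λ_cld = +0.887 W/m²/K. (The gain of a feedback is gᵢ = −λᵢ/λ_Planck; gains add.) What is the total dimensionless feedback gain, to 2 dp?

0.83

Convert to gains: g_wv = 1.54/3.11 = 0.4952; g_dust = 0.168/3.11 = 0.05402; g_cld = 0.887/3.11 = 0.2852.
Total gain g = 0.83442.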